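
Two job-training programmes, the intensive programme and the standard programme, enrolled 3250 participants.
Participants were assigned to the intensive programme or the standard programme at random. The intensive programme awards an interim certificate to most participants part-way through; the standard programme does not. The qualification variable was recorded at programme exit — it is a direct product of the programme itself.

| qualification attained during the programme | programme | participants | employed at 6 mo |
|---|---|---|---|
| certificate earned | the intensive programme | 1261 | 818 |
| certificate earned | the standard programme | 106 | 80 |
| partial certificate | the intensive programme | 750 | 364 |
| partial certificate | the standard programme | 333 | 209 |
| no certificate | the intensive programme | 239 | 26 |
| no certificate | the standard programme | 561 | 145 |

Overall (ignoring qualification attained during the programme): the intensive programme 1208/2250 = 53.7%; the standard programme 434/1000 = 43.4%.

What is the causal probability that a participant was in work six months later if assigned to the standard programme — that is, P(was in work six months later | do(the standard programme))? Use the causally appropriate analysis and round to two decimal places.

0.43

The distribution of qualification attained during the programme is itself part of what the programme does — it is an intermediate outcome. Holding it fixed would remove that part of the effect; the total effect is the pooled difference.
So P(outcome | do(the standard programme)) is just the pooled rate for the standard programme: 434/1000 = 0.434.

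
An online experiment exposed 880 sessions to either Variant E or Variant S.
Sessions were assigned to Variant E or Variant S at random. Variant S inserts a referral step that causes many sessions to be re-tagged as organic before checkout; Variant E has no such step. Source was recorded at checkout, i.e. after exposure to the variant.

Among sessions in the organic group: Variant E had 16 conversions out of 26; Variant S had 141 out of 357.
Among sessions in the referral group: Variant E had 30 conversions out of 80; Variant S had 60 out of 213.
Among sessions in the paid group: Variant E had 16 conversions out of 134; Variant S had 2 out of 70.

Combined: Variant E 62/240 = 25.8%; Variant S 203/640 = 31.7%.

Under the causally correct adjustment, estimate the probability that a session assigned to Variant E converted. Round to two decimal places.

0.26

Traffic source lies on the pathway variant → traffic source → outcome, so adjusting for it blocks the indirect effect. For the total causal effect of variant, use the unadjusted pooled rates.
So P(outcome | do(Variant E)) is just the pooled rate for Variant E: 62/240 = 0.258.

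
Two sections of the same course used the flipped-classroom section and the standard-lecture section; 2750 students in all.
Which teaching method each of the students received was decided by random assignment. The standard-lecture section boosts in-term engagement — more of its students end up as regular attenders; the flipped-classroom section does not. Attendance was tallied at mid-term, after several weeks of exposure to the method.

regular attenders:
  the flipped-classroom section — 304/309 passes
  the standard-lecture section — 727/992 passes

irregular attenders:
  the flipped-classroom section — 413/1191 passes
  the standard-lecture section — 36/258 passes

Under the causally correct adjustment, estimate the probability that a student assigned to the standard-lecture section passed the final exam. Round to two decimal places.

0.61

The stratified and pooled comparisons disagree (the flipped-classroom section wins within each mid-term attendance; the standard-lecture section wins overall), so the answer turns on the causal role of mid-term attendance.
Because the teaching method influences mid-term attendance, mid-term attendance is a post-treatment mediator, not a confounder. Stratifying on it would bias the estimate; the causal effect is the crude pooled difference.
So P(outcome | do(the standard-lecture section)) is just the pooled rate for the standard-lecture section: 763/1250 = 0.610.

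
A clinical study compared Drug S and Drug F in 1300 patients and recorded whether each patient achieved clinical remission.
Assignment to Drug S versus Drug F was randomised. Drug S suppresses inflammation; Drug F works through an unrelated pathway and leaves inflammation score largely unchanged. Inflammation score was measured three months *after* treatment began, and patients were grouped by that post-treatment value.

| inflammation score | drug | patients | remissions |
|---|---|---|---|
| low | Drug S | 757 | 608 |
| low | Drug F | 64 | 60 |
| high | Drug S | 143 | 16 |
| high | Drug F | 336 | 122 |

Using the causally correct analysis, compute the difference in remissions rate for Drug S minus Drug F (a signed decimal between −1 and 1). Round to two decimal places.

+0.24

Inflammation score is recorded after the drug and is itself shifted by it — it sits on the causal path from drug to outcome. Conditioning on a mediator would strip out part of the effect we want; the pooled comparison gives the total causal effect.
The causal difference is the pooled difference: 0.693 − 0.455 = +0.238.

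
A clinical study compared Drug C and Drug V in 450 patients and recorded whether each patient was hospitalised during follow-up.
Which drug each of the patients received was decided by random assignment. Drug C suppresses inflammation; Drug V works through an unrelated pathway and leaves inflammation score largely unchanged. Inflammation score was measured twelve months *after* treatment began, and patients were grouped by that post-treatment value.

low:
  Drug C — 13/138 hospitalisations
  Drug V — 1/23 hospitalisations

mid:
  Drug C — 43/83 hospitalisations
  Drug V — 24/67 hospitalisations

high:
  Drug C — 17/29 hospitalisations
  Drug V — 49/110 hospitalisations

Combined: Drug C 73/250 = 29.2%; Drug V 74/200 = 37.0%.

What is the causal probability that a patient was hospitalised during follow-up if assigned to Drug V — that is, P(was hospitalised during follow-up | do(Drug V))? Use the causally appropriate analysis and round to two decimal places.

Inflammation score is downstream of the drug. One should not condition on a consequence of treatment, so the overall rates are the right comparison.
So P(outcome | do(Drug V)) is just the pooled rate for Drug V: 74/200 = 0.370.

0.37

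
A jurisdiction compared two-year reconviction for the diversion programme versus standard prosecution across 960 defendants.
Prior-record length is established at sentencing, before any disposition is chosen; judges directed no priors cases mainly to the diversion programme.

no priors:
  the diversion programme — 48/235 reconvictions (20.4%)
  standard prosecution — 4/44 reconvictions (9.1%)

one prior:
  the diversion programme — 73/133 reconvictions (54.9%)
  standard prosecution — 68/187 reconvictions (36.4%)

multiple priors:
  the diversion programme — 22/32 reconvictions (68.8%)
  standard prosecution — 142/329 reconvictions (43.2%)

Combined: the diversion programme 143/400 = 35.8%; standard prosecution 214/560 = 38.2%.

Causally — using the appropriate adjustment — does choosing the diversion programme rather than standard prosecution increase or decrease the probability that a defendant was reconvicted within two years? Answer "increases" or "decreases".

The stratified and pooled comparisons disagree (standard prosecution wins within each prior-record length; the diversion programme wins overall), so the answer turns on the causal role of prior-record length.
Prior-record length differs across dispositions for reasons unrelated to any effect of the disposition itself, and it separately predicts the outcome — a classic confounder. We must compare within prior-record length levels.
Within each level — no priors: 20.4% vs 9.1%; one prior: 54.9% vs 36.4%; multiple priors: 68.8% vs 43.2% — standard prosecution is lower every time.

increases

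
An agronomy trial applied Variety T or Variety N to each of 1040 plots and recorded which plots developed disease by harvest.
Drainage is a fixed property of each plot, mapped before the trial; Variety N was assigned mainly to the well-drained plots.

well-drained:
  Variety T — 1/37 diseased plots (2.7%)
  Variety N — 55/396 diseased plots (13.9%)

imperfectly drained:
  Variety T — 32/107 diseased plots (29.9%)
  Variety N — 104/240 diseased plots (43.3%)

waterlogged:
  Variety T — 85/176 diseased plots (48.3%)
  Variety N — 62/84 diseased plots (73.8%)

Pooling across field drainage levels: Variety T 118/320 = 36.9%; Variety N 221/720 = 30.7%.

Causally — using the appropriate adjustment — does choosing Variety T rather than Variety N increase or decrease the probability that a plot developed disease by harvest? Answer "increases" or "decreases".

Within every field drainage level Variety T has the lower rate, yet pooled Variety N does — Simpson's reversal.
Here field drainage is a common cause — it drives both which variety a case falls under and the outcome. The crude comparison mixes populations; the stratum-specific rates are the causally relevant ones.
Within each level — well-drained: 2.7% vs 13.9%; imperfectly drained: 29.9% vs 43.3%; waterlogged: 48.3% vs 73.8% — Variety T is lower every time.

decreases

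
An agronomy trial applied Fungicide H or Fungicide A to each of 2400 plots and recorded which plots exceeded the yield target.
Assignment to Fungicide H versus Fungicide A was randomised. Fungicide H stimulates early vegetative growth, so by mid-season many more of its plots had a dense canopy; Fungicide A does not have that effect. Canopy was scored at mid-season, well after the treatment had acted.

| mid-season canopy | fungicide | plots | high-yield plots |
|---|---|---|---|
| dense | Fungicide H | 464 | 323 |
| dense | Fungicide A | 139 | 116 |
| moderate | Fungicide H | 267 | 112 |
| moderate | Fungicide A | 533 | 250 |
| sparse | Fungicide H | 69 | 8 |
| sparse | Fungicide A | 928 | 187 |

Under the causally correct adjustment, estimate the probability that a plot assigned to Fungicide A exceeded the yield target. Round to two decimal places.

The stratified and pooled comparisons disagree (Fungicide A wins within each mid-season canopy; Fungicide H wins overall), so the answer turns on the causal role of mid-season canopy.
The distribution of mid-season canopy is itself part of what the fungicide does — it is an intermediate outcome. Holding it fixed would remove that part of the effect; the total effect is the pooled difference.
So P(outcome | do(Fungicide A)) is just the pooled rate for Fungicide A: 553/1600 = 0.346.

0.35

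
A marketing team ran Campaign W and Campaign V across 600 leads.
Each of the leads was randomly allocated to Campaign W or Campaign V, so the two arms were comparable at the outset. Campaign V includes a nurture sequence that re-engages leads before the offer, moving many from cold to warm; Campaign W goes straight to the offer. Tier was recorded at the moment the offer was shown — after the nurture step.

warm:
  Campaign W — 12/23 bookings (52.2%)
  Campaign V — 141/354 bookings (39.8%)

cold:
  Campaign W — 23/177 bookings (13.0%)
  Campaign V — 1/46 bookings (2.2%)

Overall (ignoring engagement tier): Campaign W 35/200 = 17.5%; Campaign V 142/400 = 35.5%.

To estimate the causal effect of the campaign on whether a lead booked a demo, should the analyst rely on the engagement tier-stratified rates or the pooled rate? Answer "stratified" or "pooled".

Engagement tier is recorded after the campaign and is itself shifted by it — it sits on the causal path from campaign to outcome. Conditioning on a mediator would strip out part of the effect we want; the pooled comparison gives the total causal effect.
Pooled: Campaign W 17.5% vs Campaign V 35.5%; Campaign V is higher overall.

pooled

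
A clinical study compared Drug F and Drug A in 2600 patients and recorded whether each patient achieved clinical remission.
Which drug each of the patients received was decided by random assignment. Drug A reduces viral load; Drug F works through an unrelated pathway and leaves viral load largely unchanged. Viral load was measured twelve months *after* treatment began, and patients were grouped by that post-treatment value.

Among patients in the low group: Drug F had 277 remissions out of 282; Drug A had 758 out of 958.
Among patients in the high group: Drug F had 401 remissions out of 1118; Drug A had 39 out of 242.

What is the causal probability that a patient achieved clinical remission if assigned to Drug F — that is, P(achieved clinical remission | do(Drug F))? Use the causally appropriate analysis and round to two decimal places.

The distribution of viral load is itself part of what the drug does — it is an intermediate outcome. Holding it fixed would remove that part of the effect; the total effect is the pooled difference.
So P(outcome | do(Drug F)) is just the pooled rate for Drug F: 678/1400 = 0.484.

0.48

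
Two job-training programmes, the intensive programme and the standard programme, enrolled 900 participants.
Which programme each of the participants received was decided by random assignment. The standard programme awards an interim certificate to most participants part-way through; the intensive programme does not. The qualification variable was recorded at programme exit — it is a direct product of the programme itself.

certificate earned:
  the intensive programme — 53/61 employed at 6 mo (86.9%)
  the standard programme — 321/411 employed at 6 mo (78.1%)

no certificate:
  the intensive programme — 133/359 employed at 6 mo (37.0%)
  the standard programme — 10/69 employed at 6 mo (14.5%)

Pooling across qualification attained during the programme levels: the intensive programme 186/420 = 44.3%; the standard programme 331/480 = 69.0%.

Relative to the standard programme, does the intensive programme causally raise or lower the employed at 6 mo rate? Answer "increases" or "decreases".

The distribution of qualification attained during the programme is itself part of what the programme does — it is an intermediate outcome. Holding it fixed would remove that part of the effect; the total effect is the pooled difference.
Pooled: the intensive programme 44.3% vs the standard programme 69.0%; the standard programme is higher overall.

decreases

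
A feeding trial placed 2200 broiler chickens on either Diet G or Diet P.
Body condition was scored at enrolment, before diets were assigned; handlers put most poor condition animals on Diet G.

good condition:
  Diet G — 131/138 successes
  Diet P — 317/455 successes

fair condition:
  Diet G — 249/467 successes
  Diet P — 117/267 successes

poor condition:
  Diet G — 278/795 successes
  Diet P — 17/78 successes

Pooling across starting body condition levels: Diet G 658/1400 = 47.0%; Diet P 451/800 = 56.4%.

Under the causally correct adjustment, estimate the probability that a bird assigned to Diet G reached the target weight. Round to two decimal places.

0.57

Starting body condition differs across diets for reasons unrelated to any effect of the diet itself, and it separately predicts the outcome — a classic confounder. We must compare within starting body condition levels.
Standardising Diet G to the population starting body condition mix: 0.270·131/138 + 0.334·249/467 + 0.397·278/795 = 0.573.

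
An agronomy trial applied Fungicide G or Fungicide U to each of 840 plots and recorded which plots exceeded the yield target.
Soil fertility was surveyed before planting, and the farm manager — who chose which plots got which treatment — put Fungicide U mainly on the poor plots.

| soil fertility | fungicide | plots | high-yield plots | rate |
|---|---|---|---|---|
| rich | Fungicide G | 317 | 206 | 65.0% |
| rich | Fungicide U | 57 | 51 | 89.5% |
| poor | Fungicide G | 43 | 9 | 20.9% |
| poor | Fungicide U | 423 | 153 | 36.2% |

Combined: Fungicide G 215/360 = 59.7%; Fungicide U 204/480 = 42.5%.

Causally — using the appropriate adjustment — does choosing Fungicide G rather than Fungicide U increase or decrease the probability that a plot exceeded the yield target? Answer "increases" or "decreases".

decreases

The soil fertility-specific comparison favours Fungicide U throughout, but the pooled figures favour Fungicide G. The question is whether to condition on soil fertility.
Soil fertility satisfies the back-door criterion: it is not a descendant of the fungicide, and it blocks the spurious path from fungicide to outcome. Adjusting for it (i.e., using the within-soil fertility rates) gives the causal effect.
Within each level — rich: 65.0% vs 89.5%; poor: 20.9% vs 36.2% — Fungicide U is higher every time.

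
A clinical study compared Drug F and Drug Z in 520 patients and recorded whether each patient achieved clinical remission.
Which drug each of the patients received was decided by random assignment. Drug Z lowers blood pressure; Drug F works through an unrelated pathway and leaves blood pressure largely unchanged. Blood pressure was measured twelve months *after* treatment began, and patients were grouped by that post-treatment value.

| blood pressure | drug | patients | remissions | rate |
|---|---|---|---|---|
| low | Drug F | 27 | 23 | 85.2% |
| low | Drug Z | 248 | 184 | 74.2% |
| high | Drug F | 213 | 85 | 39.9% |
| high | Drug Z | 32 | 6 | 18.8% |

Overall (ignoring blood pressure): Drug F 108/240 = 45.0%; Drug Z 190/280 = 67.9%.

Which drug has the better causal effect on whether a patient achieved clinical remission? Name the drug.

Drug Z

Drug F is higher inside every blood pressure stratum but Drug Z is higher in aggregate. Whether to stratify depends on how blood pressure relates to the drug.
Because the drug influences blood pressure, blood pressure is a post-treatment mediator, not a confounder. Stratifying on it would bias the estimate; the causal effect is the crude pooled difference.
Pooled: Drug F 45.0% vs Drug Z 67.9%; Drug Z is higher overall.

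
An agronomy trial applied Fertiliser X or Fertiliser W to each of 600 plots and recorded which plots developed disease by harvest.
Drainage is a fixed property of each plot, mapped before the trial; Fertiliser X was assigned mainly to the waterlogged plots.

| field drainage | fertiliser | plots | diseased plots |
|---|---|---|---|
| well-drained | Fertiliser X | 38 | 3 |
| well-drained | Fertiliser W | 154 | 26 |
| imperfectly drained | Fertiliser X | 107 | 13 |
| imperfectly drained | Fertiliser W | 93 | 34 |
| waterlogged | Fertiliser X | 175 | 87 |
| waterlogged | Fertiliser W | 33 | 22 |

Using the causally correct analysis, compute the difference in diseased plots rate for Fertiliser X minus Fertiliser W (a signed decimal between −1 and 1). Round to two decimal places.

Since field drainage is a pre-existing factor (not a product of the fertiliser) and it affects the outcome on its own, it is a confounder. The stratified rates, not the pooled rate, identify the causal effect.
Adjusting over the population distribution of field drainage: 0.320·(0.079−0.169) + 0.333·(0.121−0.366) + 0.347·(0.497−0.667) = -0.169.

-0.17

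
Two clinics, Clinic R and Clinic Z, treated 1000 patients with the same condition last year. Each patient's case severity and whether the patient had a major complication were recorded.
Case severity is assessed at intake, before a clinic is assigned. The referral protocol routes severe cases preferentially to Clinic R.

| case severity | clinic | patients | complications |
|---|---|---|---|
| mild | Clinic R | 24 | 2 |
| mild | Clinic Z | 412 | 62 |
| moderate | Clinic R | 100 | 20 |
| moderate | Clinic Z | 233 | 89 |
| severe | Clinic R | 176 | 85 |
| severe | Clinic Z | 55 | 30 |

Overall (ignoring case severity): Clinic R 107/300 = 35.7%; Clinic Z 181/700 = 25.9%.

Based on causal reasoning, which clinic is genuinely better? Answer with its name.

The stratified and pooled comparisons disagree (Clinic R wins within each case severity; Clinic Z wins overall), so the answer turns on the causal role of case severity.
Case severity satisfies the back-door criterion: it is not a descendant of the clinic, and it blocks the spurious path from clinic to outcome. Adjusting for it (i.e., using the within-case severity rates) gives the causal effect.
Within each level — mild: 8.3% vs 15.0%; moderate: 20.0% vs 38.2%; severe: 48.3% vs 54.5% — Clinic R is lower every time.

Clinic R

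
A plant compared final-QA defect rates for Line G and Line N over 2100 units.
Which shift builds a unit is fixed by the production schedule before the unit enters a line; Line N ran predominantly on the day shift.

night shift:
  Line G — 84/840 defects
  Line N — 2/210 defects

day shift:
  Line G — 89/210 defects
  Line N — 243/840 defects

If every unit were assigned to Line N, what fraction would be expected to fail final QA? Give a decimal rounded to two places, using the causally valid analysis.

Shift differs across lines for reasons unrelated to any effect of the line itself, and it separately predicts the outcome — a classic confounder. We must compare within shift levels.
Standardising Line N to the population shift mix: 0.500·2/210 + 0.500·243/840 = 0.149.

0.15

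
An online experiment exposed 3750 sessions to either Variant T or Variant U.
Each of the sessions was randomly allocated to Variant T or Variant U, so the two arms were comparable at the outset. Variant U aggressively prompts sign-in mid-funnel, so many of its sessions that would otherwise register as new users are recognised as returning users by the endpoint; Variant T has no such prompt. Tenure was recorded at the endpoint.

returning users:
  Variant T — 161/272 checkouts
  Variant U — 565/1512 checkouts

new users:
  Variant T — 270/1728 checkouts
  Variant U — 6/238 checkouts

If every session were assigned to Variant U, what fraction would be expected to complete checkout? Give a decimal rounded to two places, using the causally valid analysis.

0.33

Within every user tenure level Variant T has the higher rate, yet pooled Variant U does — Simpson's reversal.
Because the variant influences user tenure, user tenure is a post-treatment mediator, not a confounder. Stratifying on it would bias the estimate; the causal effect is the crude pooled difference.
So P(outcome | do(Variant U)) is just the pooled rate for Variant U: 571/1750 = 0.326.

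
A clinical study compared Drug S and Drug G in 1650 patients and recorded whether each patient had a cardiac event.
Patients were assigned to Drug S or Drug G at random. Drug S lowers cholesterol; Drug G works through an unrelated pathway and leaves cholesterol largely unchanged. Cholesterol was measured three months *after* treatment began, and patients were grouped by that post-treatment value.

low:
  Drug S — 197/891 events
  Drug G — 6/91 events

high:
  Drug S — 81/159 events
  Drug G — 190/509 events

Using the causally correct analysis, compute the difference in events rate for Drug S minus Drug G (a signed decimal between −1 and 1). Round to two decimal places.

-0.06

Within every cholesterol level Drug G has the lower rate, yet pooled Drug S does — Simpson's reversal.
Cholesterol is downstream of the drug. One should not condition on a consequence of treatment, so the overall rates are the right comparison.
The causal difference is the pooled difference: 0.265 − 0.327 = -0.062.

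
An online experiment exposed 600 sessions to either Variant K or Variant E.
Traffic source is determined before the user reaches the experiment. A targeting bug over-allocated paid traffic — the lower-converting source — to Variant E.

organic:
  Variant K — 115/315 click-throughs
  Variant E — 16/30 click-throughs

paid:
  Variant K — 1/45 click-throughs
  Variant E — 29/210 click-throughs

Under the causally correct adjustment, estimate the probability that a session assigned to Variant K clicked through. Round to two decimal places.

0.22

Since traffic source is a pre-existing factor (not a product of the variant) and it affects the outcome on its own, it is a confounder. The stratified rates, not the pooled rate, identify the causal effect.
Standardising Variant K to the population traffic source mix: 0.575·115/315 + 0.425·1/45 = 0.219.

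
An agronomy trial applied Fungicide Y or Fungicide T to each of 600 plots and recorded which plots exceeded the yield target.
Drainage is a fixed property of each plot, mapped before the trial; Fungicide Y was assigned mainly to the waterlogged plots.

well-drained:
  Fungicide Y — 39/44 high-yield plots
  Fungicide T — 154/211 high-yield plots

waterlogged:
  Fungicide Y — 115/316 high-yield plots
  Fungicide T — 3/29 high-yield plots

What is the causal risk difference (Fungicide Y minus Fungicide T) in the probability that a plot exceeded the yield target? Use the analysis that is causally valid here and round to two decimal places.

+0.22

The field drainage-specific comparison favours Fungicide Y throughout, but the pooled figures favour Fungicide T. The question is whether to condition on field drainage.
Here field drainage is a common cause — it drives both which fungicide a case falls under and the outcome. The crude comparison mixes populations; the stratum-specific rates are the causally relevant ones.
Adjusting over the population distribution of field drainage: 0.425·(0.886−0.730) + 0.575·(0.364−0.103) = +0.216.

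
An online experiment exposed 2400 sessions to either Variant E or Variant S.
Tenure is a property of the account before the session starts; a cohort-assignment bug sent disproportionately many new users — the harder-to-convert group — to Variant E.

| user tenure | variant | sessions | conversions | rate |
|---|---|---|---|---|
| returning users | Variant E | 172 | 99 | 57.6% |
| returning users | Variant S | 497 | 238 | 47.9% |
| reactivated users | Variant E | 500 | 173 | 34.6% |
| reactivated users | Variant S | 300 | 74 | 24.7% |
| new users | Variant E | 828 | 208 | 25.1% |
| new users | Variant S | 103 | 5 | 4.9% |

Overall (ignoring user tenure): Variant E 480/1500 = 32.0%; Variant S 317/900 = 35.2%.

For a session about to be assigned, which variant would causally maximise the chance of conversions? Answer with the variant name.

Within every user tenure level Variant E has the higher rate, yet pooled Variant S does — Simpson's reversal.
Nothing the variant does changes user tenure; the imbalance is an allocation artefact. With user tenure also predicting the outcome, the pooled figure is confounded, and the within-stratum comparison is the causal one.
Within each level — returning users: 57.6% vs 47.9%; reactivated users: 34.6% vs 24.7%; new users: 25.1% vs 4.9% — Variant E is higher every time.

Variant E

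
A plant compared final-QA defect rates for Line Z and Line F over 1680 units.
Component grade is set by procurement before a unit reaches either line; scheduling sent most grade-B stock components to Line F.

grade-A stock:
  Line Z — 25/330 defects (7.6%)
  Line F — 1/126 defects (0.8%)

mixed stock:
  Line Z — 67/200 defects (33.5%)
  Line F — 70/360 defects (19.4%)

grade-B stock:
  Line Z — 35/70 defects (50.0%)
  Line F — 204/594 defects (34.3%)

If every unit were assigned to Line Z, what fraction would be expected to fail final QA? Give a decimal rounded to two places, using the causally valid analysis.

0.33

Component grade is set before the line has any effect — it is not caused by the line — and it independently drives the outcome. That makes it a confounder, so the causal comparison is within component grade levels.
Standardising Line Z to the population component grade mix: 0.271·25/330 + 0.333·67/200 + 0.395·35/70 = 0.330.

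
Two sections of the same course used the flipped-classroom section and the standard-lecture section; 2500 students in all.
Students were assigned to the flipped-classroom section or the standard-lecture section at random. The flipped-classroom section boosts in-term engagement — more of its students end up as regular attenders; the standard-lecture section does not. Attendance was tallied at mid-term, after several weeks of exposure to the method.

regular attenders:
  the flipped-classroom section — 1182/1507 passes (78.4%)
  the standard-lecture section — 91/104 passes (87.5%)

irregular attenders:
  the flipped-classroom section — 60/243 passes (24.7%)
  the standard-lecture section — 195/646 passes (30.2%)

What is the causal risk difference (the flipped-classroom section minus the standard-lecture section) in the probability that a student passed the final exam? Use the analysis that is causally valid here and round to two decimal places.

the standard-lecture section is higher inside every mid-term attendance stratum but the flipped-classroom section is higher in aggregate. Whether to stratify depends on how mid-term attendance relates to the teaching method.
The distribution of mid-term attendance is itself part of what the teaching method does — it is an intermediate outcome. Holding it fixed would remove that part of the effect; the total effect is the pooled difference.
The causal difference is the pooled difference: 0.710 − 0.381 = +0.328.

+0.33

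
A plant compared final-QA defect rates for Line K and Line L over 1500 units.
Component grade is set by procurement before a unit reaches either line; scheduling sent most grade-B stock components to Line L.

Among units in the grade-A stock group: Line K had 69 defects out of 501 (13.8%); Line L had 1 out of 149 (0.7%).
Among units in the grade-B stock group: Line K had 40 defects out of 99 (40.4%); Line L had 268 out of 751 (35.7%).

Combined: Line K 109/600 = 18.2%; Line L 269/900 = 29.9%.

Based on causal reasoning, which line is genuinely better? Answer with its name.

Since component grade is a pre-existing factor (not a product of the line) and it affects the outcome on its own, it is a confounder. The stratified rates, not the pooled rate, identify the causal effect.
Within each level — grade-A stock: 13.8% vs 0.7%; grade-B stock: 40.4% vs 35.7% — Line L is lower every time.

Line L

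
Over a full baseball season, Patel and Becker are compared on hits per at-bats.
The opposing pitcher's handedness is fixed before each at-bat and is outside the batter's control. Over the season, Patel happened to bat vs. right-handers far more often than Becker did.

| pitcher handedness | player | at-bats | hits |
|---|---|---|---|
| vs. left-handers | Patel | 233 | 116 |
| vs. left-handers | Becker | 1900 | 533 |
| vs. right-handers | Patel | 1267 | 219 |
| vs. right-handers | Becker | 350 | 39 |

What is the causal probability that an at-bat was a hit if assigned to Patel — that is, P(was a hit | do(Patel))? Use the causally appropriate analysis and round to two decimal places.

0.36

The pitcher handedness-specific comparison favours Patel throughout, but the pooled figures favour Becker. The question is whether to condition on pitcher handedness.
Pitcher handedness is set before the player has any effect — it is not caused by the player — and it independently drives the outcome. That makes it a confounder, so the causal comparison is within pitcher handedness levels.
Standardising Patel to the population pitcher handedness mix: 0.569·116/233 + 0.431·219/1267 = 0.358.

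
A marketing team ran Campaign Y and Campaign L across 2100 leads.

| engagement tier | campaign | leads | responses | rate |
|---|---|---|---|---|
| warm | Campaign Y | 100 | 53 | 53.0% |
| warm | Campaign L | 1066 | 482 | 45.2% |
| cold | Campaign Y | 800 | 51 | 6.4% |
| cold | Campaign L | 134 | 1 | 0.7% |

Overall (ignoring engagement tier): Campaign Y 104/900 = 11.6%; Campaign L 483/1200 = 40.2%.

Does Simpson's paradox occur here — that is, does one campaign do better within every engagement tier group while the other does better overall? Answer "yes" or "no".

Within each engagement tier level (warm 53.0% vs 45.2%; cold 6.4% vs 0.7%), Campaign Y has the higher rate every time. Pooled: 11.6% vs 40.2% — Campaign L has the higher rate overall. The two comparisons disagree.

yes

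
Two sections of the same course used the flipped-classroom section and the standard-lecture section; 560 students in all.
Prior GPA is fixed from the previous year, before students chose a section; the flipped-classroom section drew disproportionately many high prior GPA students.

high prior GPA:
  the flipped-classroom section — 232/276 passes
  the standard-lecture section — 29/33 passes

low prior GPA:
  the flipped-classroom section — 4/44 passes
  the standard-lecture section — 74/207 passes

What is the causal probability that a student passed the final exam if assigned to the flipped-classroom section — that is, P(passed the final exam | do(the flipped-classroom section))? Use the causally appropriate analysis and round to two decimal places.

Prior GPA band differs across teaching methods for reasons unrelated to any effect of the teaching method itself, and it separately predicts the outcome — a classic confounder. We must compare within prior GPA band levels.
Standardising the flipped-classroom section to the population prior GPA band mix: 0.552·232/276 + 0.448·4/44 = 0.505.

0.50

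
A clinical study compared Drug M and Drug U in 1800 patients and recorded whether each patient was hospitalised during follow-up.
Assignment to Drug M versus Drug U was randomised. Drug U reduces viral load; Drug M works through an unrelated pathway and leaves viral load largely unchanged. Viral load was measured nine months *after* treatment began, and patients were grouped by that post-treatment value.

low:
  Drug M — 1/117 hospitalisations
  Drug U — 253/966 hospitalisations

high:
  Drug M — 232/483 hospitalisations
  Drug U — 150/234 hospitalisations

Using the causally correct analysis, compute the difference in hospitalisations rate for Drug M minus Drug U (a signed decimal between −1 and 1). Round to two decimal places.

+0.05

Viral load here is a post-treatment variable shaped by the drug; conditioning on it would introduce bias rather than remove it. The overall comparison is the causal one.
The causal difference is the pooled difference: 0.388 − 0.336 = +0.052.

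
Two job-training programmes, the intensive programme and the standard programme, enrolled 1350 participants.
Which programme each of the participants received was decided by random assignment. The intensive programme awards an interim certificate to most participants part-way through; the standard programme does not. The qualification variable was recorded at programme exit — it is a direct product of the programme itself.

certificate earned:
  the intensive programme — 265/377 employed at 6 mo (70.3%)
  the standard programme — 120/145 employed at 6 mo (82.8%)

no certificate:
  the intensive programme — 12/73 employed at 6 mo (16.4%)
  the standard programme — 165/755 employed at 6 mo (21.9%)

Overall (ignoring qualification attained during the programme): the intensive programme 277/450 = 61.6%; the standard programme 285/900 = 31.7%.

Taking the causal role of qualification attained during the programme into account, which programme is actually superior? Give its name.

the intensive programme

Qualification attained during the programme is recorded after the programme and is itself shifted by it — it sits on the causal path from programme to outcome. Conditioning on a mediator would strip out part of the effect we want; the pooled comparison gives the total causal effect.
Pooled: the intensive programme 61.6% vs the standard programme 31.7%; the intensive programme is higher overall.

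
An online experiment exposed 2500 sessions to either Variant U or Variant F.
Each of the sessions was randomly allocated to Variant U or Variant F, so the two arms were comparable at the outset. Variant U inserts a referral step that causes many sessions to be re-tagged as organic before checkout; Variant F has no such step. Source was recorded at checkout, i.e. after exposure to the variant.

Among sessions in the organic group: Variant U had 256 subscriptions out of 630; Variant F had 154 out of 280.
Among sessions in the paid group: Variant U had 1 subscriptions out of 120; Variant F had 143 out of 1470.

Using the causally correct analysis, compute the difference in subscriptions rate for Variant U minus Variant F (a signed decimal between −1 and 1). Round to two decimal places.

Within every traffic source level Variant F has the higher rate, yet pooled Variant U does — Simpson's reversal.
Because the variant influences traffic source, traffic source is a post-treatment mediator, not a confounder. Stratifying on it would bias the estimate; the causal effect is the crude pooled difference.
The causal difference is the pooled difference: 0.343 − 0.170 = +0.173.

+0.17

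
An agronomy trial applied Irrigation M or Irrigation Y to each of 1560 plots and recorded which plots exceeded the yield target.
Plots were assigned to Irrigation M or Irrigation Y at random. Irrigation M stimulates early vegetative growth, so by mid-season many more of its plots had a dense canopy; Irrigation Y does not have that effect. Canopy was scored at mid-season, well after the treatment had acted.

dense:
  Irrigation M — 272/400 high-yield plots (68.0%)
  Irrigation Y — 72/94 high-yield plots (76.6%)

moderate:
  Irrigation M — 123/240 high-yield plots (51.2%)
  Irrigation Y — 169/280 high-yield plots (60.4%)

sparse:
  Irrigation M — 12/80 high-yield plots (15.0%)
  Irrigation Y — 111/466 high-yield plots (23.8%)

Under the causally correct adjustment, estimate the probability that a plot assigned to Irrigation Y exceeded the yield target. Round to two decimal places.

Because the irrigation influences mid-season canopy, mid-season canopy is a post-treatment mediator, not a confounder. Stratifying on it would bias the estimate; the causal effect is the crude pooled difference.
So P(outcome | do(Irrigation Y)) is just the pooled rate for Irrigation Y: 352/840 = 0.419.

0.42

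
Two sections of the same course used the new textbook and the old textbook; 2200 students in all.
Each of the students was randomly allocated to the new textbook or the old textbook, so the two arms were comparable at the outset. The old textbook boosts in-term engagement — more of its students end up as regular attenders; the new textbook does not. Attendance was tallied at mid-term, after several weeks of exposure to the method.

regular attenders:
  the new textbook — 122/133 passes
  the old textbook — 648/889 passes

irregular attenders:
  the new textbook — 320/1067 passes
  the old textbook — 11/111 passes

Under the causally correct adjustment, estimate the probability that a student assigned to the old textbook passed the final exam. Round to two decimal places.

0.66

Because the teaching method influences mid-term attendance, mid-term attendance is a post-treatment mediator, not a confounder. Stratifying on it would bias the estimate; the causal effect is the crude pooled difference.
So P(outcome | do(the old textbook)) is just the pooled rate for the old textbook: 659/1000 = 0.659.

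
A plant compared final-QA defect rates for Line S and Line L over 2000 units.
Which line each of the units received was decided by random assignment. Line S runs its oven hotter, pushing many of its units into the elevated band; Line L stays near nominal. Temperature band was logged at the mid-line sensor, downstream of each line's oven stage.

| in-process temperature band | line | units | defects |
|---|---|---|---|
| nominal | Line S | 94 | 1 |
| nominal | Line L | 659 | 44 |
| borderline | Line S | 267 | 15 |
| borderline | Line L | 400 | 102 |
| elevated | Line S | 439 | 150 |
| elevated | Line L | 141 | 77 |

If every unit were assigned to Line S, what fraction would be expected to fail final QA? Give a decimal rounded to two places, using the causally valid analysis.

0.21

Because the line influences in-process temperature band, in-process temperature band is a post-treatment mediator, not a confounder. Stratifying on it would bias the estimate; the causal effect is the crude pooled difference.
So P(outcome | do(Line S)) is just the pooled rate for Line S: 166/800 = 0.207.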